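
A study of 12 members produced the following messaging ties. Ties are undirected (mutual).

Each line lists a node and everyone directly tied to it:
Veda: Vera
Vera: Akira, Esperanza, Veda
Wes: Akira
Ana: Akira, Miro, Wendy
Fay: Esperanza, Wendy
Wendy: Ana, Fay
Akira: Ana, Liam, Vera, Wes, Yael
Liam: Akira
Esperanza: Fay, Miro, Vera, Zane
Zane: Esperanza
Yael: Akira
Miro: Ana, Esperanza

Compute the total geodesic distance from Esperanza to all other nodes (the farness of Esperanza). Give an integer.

21

Distances from Esperanza: Akira:2, Ana:2, Fay:1, Liam:3, Miro:1, Veda:2, Vera:1, Wendy:2, Wes:3, Yael:3, Zane:1.
Sum = 2 + 2 + 1 + 3 + 1 + 2 + 1 + 2 + 3 + 3 + 1 = 21.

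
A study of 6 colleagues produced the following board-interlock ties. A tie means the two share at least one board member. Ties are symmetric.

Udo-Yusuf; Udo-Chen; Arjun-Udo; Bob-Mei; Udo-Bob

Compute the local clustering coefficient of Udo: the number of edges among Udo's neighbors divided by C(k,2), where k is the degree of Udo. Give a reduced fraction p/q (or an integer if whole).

0

Udo's neighbors: Arjun, Bob, Chen, and Yusuf (k = 4).
Possible neighbor pairs: C(4,2) = 6. Edges among them: none → e = 0.
Clustering(Udo) = 0/6 = 0.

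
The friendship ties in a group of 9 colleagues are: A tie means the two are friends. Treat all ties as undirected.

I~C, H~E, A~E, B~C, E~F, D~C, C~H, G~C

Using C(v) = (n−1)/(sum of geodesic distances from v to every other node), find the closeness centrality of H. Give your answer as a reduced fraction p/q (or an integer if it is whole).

4/7

Distances from H: A:2, B:2, C:1, D:2, E:1, F:2, G:2, I:2. Sum = 14.
n = 9, so closeness = 8/14 = 4/7.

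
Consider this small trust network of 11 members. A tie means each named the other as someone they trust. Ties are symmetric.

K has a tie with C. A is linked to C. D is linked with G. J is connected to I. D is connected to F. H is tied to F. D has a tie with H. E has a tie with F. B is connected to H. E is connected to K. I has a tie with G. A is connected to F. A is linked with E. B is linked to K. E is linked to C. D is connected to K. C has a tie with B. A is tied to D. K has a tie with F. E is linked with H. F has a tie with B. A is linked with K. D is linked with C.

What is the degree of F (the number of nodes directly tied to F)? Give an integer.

F is directly tied to A, B, D, E, H, and K. That is 6 neighbors, so the degree of F is 6.

6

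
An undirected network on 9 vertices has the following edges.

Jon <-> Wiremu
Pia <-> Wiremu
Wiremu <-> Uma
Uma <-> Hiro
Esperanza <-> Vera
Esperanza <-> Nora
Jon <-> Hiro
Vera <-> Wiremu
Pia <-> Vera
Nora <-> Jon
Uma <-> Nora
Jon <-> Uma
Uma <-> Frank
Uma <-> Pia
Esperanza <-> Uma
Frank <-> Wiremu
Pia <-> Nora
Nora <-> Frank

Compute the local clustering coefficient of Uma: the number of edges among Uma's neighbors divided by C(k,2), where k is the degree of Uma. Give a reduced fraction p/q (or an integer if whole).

8/21

Uma's neighbors: Esperanza, Frank, Hiro, Jon, Nora, Pia, and Wiremu (k = 7).
Possible neighbor pairs: C(7,2) = 21. Edges among them: Esperanza–Nora, Frank–Nora, Frank–Wiremu, Hiro–Jon, Jon–Nora, Jon–Wiremu, Nora–Pia, Pia–Wiremu → e = 8.
Clustering(Uma) = 8/21.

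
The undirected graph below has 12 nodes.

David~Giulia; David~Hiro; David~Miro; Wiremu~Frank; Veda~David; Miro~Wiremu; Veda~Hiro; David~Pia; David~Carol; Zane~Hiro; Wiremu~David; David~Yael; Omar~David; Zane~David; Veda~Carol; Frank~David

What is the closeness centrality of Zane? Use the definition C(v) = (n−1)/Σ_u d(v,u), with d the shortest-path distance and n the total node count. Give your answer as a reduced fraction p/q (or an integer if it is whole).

Distances from Zane: Carol:2, David:1, Frank:2, Giulia:2, Hiro:1, Miro:2, Omar:2, Pia:2, Veda:2, Wiremu:2, Yael:2. Sum = 20.
n = 12, so closeness = 11/20.

11/20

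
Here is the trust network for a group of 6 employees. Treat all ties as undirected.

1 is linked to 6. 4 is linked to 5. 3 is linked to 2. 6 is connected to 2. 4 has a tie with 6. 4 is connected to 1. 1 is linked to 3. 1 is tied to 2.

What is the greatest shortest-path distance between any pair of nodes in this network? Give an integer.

Eccentricity of each node (its greatest distance to any other): 1:2, 2:3, 3:3, 4:2, 5:3, 6:2.
The maximum eccentricity is 3, realized for instance by the pair 3–5 via 3 – 1 – 4 – 5. So the diameter is 3.

3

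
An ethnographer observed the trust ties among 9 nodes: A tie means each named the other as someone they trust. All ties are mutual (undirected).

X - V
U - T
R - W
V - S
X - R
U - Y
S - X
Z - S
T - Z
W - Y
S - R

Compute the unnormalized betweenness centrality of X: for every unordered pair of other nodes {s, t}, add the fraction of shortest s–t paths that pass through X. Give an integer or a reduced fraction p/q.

3/2

Pairs whose geodesics pass through X — Y–V: 1/2; W–V: 1/2; R–V: 1/2.
All other pairs contribute 0.
Summing the contributions gives betweenness(X) = 3/2.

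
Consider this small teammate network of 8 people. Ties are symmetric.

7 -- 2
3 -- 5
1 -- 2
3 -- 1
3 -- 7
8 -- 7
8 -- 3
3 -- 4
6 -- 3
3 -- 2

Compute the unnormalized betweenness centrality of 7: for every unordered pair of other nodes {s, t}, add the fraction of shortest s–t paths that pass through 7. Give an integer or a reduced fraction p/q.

1/2

Pairs whose geodesics pass through 7 — 2–8: 1/2.
All other pairs contribute 0.
Summing the contributions gives betweenness(7) = 1/2.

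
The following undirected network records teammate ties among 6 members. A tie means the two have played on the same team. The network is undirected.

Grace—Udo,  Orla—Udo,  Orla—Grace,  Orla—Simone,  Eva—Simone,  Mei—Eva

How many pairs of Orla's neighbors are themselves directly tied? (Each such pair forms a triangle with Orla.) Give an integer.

Orla's neighbors: Grace, Simone, and Udo.
Neighbor pairs that are themselves tied: Orla–Grace–Udo. Each forms one triangle with Orla, for 1 in total.

1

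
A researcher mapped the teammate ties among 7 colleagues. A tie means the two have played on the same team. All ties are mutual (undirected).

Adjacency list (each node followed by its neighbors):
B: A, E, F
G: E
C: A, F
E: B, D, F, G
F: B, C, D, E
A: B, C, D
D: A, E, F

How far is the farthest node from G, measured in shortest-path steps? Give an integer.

Distances from G: A:3, B:2, C:3, D:2, E:1, F:2.
The largest is 3 (to A and C), so the eccentricity of G is 3.

3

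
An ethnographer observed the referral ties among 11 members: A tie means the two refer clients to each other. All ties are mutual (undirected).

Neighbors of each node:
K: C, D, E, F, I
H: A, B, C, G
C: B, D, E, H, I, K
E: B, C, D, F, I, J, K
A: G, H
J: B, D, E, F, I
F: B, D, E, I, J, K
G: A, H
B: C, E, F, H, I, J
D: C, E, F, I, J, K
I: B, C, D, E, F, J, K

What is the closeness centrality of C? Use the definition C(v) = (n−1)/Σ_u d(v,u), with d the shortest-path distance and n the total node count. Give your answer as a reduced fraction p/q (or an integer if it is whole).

5/7

Distances from C: A:2, B:1, D:1, E:1, F:2, G:2, H:1, I:1, J:2, K:1. Sum = 14.
n = 11, so closeness = 10/14 = 5/7.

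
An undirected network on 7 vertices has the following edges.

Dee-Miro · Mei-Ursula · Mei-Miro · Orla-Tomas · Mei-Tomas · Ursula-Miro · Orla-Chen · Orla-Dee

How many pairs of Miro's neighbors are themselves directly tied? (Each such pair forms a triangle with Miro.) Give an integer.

Miro's neighbors: Dee, Mei, and Ursula.
Neighbor pairs that are themselves tied: Miro–Mei–Ursula. Each forms one triangle with Miro, for 1 in total.

1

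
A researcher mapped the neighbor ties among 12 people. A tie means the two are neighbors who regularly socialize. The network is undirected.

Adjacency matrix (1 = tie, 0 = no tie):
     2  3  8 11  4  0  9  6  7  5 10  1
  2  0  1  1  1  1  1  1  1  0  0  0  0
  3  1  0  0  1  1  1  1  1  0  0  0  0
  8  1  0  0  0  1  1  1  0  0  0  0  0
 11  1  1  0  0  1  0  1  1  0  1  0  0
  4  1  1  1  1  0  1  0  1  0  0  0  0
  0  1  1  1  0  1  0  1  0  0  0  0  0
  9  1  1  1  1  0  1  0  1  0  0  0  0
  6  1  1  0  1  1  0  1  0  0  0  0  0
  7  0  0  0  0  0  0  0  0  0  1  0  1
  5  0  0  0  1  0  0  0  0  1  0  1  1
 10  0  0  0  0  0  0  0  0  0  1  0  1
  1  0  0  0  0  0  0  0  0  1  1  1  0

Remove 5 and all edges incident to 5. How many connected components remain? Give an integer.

2

Without 5, the remaining ties split the others into: {0, 2, 3, 4, 6, 8, 9, 11}; {1, 7, 10}.
That's 2 separate components.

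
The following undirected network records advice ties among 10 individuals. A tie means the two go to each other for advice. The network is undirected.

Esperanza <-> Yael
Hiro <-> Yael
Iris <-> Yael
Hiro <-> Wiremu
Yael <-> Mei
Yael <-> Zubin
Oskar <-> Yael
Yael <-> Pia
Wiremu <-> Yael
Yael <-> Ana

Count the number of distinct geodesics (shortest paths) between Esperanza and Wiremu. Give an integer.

The shortest distance is 2, and the only length-2 path is Esperanza–Yael–Wiremu. So there is exactly 1 shortest path.

1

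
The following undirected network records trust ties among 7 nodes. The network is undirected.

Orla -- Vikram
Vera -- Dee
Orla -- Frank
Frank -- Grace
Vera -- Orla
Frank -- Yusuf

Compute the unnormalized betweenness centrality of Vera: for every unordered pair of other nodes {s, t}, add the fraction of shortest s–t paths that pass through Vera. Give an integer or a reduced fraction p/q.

Pairs whose geodesics pass through Vera — Frank–Dee: 1; Vikram–Dee: 1; Yusuf–Dee: 1; Grace–Dee: 1; Dee–Orla: 1.
All other pairs contribute 0.
Summing the contributions gives betweenness(Vera) = 5.

5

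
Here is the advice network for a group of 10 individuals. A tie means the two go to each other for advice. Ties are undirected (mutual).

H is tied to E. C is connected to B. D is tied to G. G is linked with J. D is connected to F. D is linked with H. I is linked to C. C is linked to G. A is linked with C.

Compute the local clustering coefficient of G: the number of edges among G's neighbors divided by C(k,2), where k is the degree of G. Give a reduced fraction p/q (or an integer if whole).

0

G's neighbors: C, D, and J (k = 3).
Possible neighbor pairs: C(3,2) = 3. Edges among them: none → e = 0.
Clustering(G) = 0/3 = 0.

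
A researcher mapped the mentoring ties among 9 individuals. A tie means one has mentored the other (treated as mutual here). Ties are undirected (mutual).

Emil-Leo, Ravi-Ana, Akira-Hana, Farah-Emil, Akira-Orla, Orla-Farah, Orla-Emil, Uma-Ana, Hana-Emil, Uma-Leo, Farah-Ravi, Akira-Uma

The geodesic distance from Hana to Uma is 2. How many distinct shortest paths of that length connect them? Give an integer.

The shortest distance is 2, and the only length-2 path is Hana–Akira–Uma. So there is exactly 1 shortest path.

1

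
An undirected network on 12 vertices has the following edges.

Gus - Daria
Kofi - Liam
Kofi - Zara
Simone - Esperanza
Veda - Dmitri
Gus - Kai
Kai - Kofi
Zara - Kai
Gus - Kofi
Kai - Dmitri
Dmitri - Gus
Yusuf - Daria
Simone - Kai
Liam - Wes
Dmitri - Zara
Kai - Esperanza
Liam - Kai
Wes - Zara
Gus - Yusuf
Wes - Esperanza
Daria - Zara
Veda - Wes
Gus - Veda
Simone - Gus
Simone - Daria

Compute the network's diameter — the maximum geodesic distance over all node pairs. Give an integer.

3

Eccentricity of each node (its greatest distance to any other): Daria:3, Dmitri:2, Esperanza:3, Gus:2, Kai:2, Kofi:2, Liam:3, Simone:2, Veda:2, Wes:3, Yusuf:3, Zara:2.
The maximum eccentricity is 3, realized for instance by the pair Yusuf–Liam via Yusuf – Gus – Kofi – Liam. So the diameter is 3.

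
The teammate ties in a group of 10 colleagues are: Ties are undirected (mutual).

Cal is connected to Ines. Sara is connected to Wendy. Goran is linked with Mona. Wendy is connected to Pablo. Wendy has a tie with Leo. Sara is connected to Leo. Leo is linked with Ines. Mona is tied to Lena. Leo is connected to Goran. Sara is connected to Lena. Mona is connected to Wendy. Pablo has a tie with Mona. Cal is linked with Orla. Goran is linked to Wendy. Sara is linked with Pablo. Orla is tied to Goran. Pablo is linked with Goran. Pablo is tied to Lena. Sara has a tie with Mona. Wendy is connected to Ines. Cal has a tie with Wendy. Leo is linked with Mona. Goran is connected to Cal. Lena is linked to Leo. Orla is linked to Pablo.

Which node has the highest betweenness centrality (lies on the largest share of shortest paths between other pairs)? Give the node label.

Wendy

Unnormalized betweenness of each node: Cal:5/3, Goran:53/15, Ines:4/9, Lena:1/5, Leo:7/2, Mona:113/90, Orla:4/9, Pablo:4, Sara:101/180, Wendy:971/180.
Wendy has the largest value, 971/180, making it the main broker — the node through which the most shortest paths run.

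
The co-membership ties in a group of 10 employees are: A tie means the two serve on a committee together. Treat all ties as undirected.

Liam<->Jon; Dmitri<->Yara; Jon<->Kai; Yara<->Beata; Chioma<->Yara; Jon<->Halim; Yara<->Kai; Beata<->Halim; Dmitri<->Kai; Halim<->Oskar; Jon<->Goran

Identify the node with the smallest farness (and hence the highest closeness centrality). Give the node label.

Jon

Farness (sum of distances to all others) for each node — Beata:18, Chioma:25, Dmitri:21, Goran:23, Halim:17, Jon:15, Kai:16, Liam:23, Oskar:25, Yara:17.
The smallest farness is 15, for Jon, so Jon has the highest closeness.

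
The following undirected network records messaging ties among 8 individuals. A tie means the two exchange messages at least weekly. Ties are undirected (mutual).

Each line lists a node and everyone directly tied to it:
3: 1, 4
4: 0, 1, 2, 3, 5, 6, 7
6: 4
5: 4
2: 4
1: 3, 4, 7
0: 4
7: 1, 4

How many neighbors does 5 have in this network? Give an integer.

5 is directly tied to 4. That is 1 neighbor, so the degree of 5 is 1.

1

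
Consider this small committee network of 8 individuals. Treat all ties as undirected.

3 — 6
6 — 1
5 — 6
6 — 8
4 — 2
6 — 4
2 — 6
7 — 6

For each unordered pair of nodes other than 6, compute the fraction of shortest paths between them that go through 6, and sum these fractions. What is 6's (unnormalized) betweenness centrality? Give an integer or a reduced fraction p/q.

20

Pairs whose geodesics pass through 6 — 8–5: 1; 8–1: 1; 8–7: 1; 8–4: 1; 8–3: 1; 8–2: 1; 5–1: 1; 5–7: 1; 5–4: 1; 5–3: 1; 5–2: 1; 1–7: 1; 1–4: 1; 1–3: 1 … (+6 more pairs).
All other pairs contribute 0.
Summing the contributions gives betweenness(6) = 20.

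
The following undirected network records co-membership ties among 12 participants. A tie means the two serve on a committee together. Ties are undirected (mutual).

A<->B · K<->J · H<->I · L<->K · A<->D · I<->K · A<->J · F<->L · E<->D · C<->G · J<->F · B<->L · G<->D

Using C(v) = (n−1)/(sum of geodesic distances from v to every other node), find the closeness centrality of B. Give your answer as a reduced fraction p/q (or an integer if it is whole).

Distances from B: A:1, C:4, D:2, E:3, F:2, G:3, H:4, I:3, J:2, K:2, L:1. Sum = 27.
n = 12, so closeness = 11/27.

11/27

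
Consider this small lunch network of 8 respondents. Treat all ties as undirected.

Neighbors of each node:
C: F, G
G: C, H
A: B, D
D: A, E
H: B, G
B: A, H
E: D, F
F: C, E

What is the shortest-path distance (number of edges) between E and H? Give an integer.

One shortest route is E – D – A – B – H, which uses 4 edges, and at distance 3 from E we only reach {B, G}, which does not include H. So d(E,H) = 4.

4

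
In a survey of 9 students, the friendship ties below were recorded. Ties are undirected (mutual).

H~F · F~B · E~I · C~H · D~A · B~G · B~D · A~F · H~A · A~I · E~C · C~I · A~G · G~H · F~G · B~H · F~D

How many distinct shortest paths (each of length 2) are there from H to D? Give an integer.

3

The shortest distance is 2. The length-2 paths are: H–B–D; H–A–D; H–F–D.
That gives 3 distinct shortest paths.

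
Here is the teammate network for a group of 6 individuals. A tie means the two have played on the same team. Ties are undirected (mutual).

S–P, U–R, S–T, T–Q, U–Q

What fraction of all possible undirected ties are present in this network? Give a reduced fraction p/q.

There are 5 edges and 6 nodes, so the maximum possible is C(6,2) = 15.
Density = 5/15 = 1/3.

1/3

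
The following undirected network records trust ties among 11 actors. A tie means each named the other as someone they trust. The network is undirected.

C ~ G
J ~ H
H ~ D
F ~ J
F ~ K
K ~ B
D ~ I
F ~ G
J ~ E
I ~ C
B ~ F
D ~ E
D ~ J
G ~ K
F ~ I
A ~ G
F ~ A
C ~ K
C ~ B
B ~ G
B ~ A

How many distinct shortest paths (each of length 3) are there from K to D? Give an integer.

3

The shortest distance is 3. The length-3 paths are: K–F–J–D; K–C–I–D; K–F–I–D.
That gives 3 distinct shortest paths.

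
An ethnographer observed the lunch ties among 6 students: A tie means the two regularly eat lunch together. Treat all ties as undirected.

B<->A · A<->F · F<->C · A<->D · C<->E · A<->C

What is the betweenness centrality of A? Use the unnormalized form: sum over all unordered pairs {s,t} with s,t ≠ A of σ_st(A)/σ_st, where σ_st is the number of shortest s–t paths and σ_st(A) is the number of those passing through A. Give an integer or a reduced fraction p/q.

Pairs whose geodesics pass through A — D–B: 1; D–C: 1; D–E: 1; D–F: 1; B–C: 1; B–E: 1; B–F: 1.
All other pairs contribute 0.
Summing the contributions gives betweenness(A) = 7.

7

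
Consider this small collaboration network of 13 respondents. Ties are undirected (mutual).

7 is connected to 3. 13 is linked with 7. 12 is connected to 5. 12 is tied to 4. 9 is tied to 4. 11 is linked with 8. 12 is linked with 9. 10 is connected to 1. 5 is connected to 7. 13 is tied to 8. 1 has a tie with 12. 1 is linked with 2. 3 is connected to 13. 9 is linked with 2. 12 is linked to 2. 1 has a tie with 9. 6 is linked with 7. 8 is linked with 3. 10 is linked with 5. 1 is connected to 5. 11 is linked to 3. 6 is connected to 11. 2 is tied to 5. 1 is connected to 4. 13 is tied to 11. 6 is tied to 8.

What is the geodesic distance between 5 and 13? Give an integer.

2

One shortest route is 5 – 7 – 13, which uses 2 edges, and 5 and 13 are not directly tied, so nothing shorter exists. So d(5,13) = 2.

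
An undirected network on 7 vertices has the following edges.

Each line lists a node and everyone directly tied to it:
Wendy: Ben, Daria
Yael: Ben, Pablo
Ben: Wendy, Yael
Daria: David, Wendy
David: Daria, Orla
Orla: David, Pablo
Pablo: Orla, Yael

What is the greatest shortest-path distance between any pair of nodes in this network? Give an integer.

3

Eccentricity of each node (its greatest distance to any other): Ben:3, Daria:3, David:3, Orla:3, Pablo:3, Wendy:3, Yael:3.
The maximum eccentricity is 3, realized for instance by the pair Pablo–Wendy via Pablo – Yael – Ben – Wendy. So the diameter is 3.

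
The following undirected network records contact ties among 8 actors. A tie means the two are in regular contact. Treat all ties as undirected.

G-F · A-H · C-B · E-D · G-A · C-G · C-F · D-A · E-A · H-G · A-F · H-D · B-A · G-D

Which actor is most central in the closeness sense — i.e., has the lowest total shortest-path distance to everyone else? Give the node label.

Farness (sum of distances to all others) for each node — A:8, B:12, C:12, D:10, E:13, F:11, G:9, H:11.
The smallest farness is 8, for A, so A has the highest closeness.

A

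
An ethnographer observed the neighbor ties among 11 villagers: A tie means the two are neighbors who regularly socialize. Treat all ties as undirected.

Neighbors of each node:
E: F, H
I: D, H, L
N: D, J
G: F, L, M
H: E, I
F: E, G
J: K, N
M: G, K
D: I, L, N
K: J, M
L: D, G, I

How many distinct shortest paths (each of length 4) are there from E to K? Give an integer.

The shortest distance is 4, and the only length-4 path is E–F–G–M–K. So there is exactly 1 shortest path.

1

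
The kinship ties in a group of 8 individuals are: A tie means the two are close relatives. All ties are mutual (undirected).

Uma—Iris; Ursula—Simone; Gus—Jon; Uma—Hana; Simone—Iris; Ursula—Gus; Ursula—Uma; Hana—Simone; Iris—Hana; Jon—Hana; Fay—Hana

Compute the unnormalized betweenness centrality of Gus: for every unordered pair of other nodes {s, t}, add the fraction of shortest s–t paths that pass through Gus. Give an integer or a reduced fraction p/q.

Pairs whose geodesics pass through Gus — Ursula–Jon: 1.
All other pairs contribute 0.
Summing the contributions gives betweenness(Gus) = 1.

1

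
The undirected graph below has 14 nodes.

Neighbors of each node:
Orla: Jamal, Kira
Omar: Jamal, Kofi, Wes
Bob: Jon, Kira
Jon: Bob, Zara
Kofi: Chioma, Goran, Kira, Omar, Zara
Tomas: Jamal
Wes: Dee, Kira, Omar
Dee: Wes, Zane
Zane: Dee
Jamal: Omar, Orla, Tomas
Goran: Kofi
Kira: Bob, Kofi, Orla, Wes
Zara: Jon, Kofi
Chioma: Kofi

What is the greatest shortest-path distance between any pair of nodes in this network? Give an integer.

Eccentricity of each node (its greatest distance to any other): Bob:4, Chioma:5, Dee:4, Goran:5, Jamal:4, Jon:5, Kira:3, Kofi:4, Omar:3, Orla:4, Tomas:5, Wes:3, Zane:5, Zara:5.
The maximum eccentricity is 5, realized for instance by the pair Jon–Zane via Jon – Bob – Kira – Wes – Dee – Zane. So the diameter is 5.

5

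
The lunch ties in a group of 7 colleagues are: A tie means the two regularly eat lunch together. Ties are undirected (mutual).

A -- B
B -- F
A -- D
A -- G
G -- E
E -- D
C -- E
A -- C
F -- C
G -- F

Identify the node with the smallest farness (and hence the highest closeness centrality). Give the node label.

Farness (sum of distances to all others) for each node — A:8, B:11, C:9, D:11, E:10, F:10, G:9.
The smallest farness is 8, for A, so A has the highest closeness.

A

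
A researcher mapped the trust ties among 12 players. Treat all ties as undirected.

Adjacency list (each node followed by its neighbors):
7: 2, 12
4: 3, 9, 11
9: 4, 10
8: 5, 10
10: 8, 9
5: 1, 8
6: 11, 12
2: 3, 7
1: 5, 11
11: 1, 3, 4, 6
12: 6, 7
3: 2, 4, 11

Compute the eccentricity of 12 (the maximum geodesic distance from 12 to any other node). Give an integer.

5

Distances from 12: 1:3, 2:2, 3:3, 4:3, 5:4, 6:1, 7:1, 8:5, 9:4, 10:5, 11:2.
The largest is 5 (to 8 and 10), so the eccentricity of 12 is 5.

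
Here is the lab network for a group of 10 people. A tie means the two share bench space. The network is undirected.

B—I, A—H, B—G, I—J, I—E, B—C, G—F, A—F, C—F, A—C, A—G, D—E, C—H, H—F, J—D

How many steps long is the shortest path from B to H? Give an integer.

One shortest route is B – C – H, which uses 2 edges, and B and H are not directly tied, so nothing shorter exists. So d(B,H) = 2.

2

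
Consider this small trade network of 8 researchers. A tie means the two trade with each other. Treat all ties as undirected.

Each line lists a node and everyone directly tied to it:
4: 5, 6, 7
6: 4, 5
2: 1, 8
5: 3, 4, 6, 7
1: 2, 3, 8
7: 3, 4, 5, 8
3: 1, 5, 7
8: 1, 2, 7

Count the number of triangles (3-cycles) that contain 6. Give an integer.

6's neighbors: 4 and 5.
Neighbor pairs that are themselves tied: 6–4–5. Each forms one triangle with 6, for 1 in total.

1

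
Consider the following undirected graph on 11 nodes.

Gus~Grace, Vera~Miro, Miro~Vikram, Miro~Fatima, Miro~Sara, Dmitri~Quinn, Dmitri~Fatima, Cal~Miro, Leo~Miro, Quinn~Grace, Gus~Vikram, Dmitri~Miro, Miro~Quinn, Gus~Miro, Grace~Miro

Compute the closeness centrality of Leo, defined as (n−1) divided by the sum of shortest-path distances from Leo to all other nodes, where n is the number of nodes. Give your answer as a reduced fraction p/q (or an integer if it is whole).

Distances from Leo: Cal:2, Dmitri:2, Fatima:2, Grace:2, Gus:2, Miro:1, Quinn:2, Sara:2, Vera:2, Vikram:2. Sum = 19.
n = 11, so closeness = 10/19.

10/19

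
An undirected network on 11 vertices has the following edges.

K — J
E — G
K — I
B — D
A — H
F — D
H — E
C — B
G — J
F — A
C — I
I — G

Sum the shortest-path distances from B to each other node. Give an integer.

Distances from B: A:3, C:1, D:1, E:4, F:2, G:3, H:4, I:2, J:4, K:3.
Sum = 3 + 1 + 1 + 4 + 2 + 3 + 4 + 2 + 4 + 3 = 27.

27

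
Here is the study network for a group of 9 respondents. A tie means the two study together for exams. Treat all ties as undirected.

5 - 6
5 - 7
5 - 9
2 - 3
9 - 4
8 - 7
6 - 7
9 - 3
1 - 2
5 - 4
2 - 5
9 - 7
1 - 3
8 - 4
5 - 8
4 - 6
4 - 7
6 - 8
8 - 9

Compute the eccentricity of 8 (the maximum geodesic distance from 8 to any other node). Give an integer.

Distances from 8: 1:3, 2:2, 3:2, 4:1, 5:1, 6:1, 7:1, 9:1.
The largest is 3 (to 1), so the eccentricity of 8 is 3.

3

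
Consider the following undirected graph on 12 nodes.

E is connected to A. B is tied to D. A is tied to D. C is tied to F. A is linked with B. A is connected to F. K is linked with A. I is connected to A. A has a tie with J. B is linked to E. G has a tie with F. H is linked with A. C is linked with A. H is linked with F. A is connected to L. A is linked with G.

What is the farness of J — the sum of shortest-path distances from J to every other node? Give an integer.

Distances from J: A:1, B:2, C:2, D:2, E:2, F:2, G:2, H:2, I:2, K:2, L:2.
Sum = 1 + 2 + 2 + 2 + 2 + 2 + 2 + 2 + 2 + 2 + 2 = 21.

21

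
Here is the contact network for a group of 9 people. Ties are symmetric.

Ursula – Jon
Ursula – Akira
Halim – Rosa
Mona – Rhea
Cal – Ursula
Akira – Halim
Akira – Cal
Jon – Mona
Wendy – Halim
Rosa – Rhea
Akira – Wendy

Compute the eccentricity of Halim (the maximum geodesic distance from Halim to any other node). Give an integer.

3

Distances from Halim: Akira:1, Cal:2, Jon:3, Mona:3, Rhea:2, Rosa:1, Ursula:2, Wendy:1.
The largest is 3 (to Jon and Mona), so the eccentricity of Halim is 3.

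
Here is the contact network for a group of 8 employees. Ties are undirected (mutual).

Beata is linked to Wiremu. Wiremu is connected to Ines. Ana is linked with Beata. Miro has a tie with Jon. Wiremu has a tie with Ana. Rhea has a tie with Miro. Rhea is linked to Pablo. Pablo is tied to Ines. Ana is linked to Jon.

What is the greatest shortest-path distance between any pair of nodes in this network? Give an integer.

4

Eccentricity of each node (its greatest distance to any other): Ana:3, Beata:4, Ines:3, Jon:3, Miro:3, Pablo:3, Rhea:4, Wiremu:3.
The maximum eccentricity is 4, realized for instance by the pair Rhea–Beata via Rhea – Pablo – Ines – Wiremu – Beata. So the diameter is 4.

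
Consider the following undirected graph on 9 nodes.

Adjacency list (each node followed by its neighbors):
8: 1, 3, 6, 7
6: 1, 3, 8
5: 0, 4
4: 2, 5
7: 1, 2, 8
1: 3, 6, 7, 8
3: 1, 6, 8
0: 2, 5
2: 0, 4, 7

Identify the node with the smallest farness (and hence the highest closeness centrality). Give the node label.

7

Farness (sum of distances to all others) for each node — 0:20, 1:16, 2:15, 3:21, 4:20, 5:25, 6:21, 7:14, 8:16.
The smallest farness is 14, for 7, so 7 has the highest closeness.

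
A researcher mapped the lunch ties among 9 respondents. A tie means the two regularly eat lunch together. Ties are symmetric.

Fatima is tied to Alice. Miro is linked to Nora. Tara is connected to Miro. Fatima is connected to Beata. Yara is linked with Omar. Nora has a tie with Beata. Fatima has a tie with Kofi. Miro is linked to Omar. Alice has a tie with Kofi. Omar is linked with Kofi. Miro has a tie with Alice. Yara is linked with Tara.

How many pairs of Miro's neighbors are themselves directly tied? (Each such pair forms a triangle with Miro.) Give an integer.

0

Miro's neighbors are Alice, Nora, Omar, and Tara, but none of them are tied to each other, so no triangle contains Miro.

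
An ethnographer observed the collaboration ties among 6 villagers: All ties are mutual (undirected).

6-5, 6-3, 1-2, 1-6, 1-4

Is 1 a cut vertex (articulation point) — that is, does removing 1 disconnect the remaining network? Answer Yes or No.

Yes

Removing 1 leaves {3, 5, and 6} with no path to {4}, so the network splits into 3 components. 1 is a cut vertex.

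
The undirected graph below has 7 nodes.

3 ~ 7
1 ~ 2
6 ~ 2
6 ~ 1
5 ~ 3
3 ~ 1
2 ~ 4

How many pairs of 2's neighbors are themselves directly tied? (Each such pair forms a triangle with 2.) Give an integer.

1

2's neighbors: 1, 4, and 6.
Neighbor pairs that are themselves tied: 2–1–6. Each forms one triangle with 2, for 1 in total.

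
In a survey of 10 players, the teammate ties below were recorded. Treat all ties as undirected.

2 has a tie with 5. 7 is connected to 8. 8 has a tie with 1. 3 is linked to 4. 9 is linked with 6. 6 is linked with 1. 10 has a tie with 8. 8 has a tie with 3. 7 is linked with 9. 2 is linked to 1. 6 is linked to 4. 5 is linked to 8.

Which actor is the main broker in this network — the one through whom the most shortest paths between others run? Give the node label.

8

Unnormalized betweenness of each node: 1:8, 2:1, 3:7/2, 4:3/2, 5:2, 6:6, 7:7/2, 8:19, 9:3/2, 10:0.
8 has the largest value, 19, making it the main broker — the node through which the most shortest paths run.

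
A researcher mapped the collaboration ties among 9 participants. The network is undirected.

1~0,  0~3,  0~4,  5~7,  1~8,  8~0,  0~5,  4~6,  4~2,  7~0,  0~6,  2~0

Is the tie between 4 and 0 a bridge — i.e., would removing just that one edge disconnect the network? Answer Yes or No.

Even without that edge, 4 still reaches 0 via 4 – 6 – 0, so the network stays connected. Not a bridge.

No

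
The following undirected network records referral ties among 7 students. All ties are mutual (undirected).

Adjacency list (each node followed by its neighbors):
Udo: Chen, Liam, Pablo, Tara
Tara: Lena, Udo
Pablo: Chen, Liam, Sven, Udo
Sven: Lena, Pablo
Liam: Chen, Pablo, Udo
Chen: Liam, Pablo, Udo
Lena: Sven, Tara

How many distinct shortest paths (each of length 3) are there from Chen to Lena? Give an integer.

The shortest distance is 3. The length-3 paths are: Chen–Udo–Tara–Lena; Chen–Pablo–Sven–Lena.
That gives 2 distinct shortest paths.

2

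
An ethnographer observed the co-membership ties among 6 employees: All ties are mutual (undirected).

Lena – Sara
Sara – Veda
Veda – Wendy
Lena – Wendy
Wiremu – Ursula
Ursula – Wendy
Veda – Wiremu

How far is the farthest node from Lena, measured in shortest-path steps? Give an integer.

Distances from Lena: Sara:1, Ursula:2, Veda:2, Wendy:1, Wiremu:3.
The largest is 3 (to Wiremu), so the eccentricity of Lena is 3.

3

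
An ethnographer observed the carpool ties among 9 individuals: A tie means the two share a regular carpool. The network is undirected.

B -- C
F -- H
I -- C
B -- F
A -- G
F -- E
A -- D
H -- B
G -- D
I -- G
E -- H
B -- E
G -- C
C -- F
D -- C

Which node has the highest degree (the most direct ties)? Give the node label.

Degrees — A:2, B:4, C:5, D:3, E:3, F:4, G:4, H:3, I:2.
The maximum is 5, attained only by C.

C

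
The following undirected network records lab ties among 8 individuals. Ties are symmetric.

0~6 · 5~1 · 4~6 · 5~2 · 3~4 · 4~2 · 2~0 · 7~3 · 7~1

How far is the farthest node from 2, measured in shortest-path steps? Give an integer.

Distances from 2: 0:1, 1:2, 3:2, 4:1, 5:1, 6:2, 7:3.
The largest is 3 (to 7), so the eccentricity of 2 is 3.

3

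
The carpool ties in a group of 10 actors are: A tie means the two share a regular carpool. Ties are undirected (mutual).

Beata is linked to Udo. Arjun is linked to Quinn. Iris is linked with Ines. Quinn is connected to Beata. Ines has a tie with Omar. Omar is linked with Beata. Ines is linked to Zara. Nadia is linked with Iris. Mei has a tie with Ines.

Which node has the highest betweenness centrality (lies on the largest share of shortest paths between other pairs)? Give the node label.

Ines

Unnormalized betweenness of each node: Arjun:0, Beata:20, Ines:25, Iris:8, Mei:0, Nadia:0, Omar:20, Quinn:8, Udo:0, Zara:0.
Ines has the largest value, 25, making it the main broker — the node through which the most shortest paths run.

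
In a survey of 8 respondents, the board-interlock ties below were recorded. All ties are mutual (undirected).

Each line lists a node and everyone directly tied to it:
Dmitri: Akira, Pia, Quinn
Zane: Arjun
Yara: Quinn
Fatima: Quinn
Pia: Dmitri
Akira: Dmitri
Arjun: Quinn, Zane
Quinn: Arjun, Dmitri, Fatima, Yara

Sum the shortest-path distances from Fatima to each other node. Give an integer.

16

Distances from Fatima: Akira:3, Arjun:2, Dmitri:2, Pia:3, Quinn:1, Yara:2, Zane:3.
Sum = 3 + 2 + 2 + 3 + 1 + 2 + 3 = 16.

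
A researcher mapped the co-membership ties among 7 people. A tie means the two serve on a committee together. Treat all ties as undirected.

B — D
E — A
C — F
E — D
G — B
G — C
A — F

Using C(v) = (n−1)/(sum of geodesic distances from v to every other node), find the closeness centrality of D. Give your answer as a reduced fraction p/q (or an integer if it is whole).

1/2

Distances from D: A:2, B:1, C:3, E:1, F:3, G:2. Sum = 12.
n = 7, so closeness = 6/12 = 1/2.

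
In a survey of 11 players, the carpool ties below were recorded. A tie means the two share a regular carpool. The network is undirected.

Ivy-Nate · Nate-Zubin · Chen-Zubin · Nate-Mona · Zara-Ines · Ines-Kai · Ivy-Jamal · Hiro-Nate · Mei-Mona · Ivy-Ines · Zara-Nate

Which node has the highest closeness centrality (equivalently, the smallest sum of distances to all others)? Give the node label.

Nate

Farness (sum of distances to all others) for each node — Chen:32, Hiro:25, Ines:24, Ivy:19, Jamal:28, Kai:33, Mei:32, Mona:23, Nate:16, Zara:21, Zubin:23.
The smallest farness is 16, for Nate, so Nate has the highest closeness.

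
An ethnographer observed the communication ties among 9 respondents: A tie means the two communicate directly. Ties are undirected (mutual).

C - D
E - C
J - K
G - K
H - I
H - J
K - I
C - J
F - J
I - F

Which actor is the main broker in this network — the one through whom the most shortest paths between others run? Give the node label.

J

Unnormalized betweenness of each node: C:13, D:0, E:0, F:4/3, G:0, H:4/3, I:5/2, J:35/2, K:25/3.
J has the largest value, 35/2, making it the main broker — the node through which the most shortest paths run.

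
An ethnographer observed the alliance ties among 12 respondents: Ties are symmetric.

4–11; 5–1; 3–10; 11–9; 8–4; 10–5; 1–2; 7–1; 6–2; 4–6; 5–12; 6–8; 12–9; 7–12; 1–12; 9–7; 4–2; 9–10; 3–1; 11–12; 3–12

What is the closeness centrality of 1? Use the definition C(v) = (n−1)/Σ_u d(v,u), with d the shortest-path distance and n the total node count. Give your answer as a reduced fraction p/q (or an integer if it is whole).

11/18

Distances from 1: 2:1, 3:1, 4:2, 5:1, 6:2, 7:1, 8:3, 9:2, 10:2, 11:2, 12:1. Sum = 18.
n = 12, so closeness = 11/18.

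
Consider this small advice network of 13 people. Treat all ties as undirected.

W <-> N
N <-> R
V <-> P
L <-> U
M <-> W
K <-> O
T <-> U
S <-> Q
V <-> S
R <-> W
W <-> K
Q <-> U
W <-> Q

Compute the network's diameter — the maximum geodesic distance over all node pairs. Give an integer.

Eccentricity of each node (its greatest distance to any other): K:5, L:5, M:5, N:5, O:6, P:6, Q:3, R:5, S:4, T:5, U:4, V:5, W:4.
The maximum eccentricity is 6, realized for instance by the pair O–P via O – K – W – Q – S – V – P. So the diameter is 6.

6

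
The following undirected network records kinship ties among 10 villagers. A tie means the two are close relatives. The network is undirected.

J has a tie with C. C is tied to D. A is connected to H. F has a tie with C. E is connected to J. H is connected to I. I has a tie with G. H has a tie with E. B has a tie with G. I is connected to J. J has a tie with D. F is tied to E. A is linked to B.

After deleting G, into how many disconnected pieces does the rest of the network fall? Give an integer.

G's neighbors (B and I) remain reachable from one another through other ties, so the rest of the network stays in one piece.

1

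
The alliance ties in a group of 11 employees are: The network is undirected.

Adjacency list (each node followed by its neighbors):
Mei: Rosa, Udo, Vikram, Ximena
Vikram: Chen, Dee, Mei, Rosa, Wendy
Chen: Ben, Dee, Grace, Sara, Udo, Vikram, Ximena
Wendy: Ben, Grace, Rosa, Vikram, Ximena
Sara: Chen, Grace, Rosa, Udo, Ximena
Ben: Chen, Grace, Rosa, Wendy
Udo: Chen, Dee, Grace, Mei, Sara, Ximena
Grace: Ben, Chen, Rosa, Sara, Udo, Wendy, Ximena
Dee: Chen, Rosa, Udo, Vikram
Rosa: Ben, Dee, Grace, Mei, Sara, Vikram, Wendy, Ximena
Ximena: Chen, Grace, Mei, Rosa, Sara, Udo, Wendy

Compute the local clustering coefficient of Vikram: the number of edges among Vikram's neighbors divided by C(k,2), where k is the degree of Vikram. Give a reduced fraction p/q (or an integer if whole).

2/5

Vikram's neighbors: Chen, Dee, Mei, Rosa, and Wendy (k = 5).
Possible neighbor pairs: C(5,2) = 10. Edges among them: Chen–Dee, Dee–Rosa, Mei–Rosa, Rosa–Wendy → e = 4.
Clustering(Vikram) = 4/10 = 2/5.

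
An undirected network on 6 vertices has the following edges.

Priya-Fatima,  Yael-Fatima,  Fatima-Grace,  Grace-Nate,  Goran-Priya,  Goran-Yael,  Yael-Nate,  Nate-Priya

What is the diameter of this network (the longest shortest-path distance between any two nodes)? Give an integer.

3

Eccentricity of each node (its greatest distance to any other): Fatima:2, Goran:3, Grace:3, Nate:2, Priya:2, Yael:2.
The maximum eccentricity is 3, realized for instance by the pair Goran–Grace via Goran – Yael – Fatima – Grace. So the diameter is 3.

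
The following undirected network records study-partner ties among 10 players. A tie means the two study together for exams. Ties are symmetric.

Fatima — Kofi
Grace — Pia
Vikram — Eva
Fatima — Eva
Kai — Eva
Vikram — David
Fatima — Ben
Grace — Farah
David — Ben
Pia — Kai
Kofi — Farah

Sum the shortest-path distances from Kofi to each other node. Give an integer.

20

Distances from Kofi: Ben:2, David:3, Eva:2, Farah:1, Fatima:1, Grace:2, Kai:3, Pia:3, Vikram:3.
Sum = 2 + 3 + 2 + 1 + 1 + 2 + 3 + 3 + 3 = 20.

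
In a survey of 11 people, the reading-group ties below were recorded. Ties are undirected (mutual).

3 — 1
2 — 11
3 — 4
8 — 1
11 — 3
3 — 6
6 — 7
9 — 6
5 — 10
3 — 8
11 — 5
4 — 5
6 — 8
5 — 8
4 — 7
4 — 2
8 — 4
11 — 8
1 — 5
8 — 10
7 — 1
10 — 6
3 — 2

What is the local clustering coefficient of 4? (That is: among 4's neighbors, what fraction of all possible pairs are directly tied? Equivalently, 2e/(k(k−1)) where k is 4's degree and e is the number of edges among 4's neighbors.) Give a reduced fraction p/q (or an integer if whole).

4's neighbors: 2, 3, 5, 7, and 8 (k = 5).
Possible neighbor pairs: C(5,2) = 10. Edges among them: 2–3, 3–8, 5–8 → e = 3.
Clustering(4) = 3/10.

3/10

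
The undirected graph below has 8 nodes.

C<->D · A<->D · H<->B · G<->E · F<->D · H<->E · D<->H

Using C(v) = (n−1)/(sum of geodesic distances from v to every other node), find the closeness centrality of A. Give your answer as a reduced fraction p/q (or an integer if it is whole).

7/17

Distances from A: B:3, C:2, D:1, E:3, F:2, G:4, H:2. Sum = 17.
n = 8, so closeness = 7/17.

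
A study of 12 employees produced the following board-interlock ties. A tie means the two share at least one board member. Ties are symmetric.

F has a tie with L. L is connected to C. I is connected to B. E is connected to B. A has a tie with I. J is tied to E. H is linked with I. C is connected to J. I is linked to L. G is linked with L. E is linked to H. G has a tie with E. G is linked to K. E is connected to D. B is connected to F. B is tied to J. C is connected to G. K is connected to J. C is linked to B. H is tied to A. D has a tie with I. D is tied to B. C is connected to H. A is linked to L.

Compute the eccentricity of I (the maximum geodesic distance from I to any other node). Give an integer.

3

Distances from I: A:1, B:1, C:2, D:1, E:2, F:2, G:2, H:1, J:2, K:3, L:1.
The largest is 3 (to K), so the eccentricity of I is 3.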